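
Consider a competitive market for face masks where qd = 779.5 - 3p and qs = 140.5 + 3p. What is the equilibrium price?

Set qd = qs: 779.5 - 3p = 140.5 + 3p.
639 = 6p, so p* = 106.5.
q* = 779.5 − 3(106.5) = 460.

p* = 106.5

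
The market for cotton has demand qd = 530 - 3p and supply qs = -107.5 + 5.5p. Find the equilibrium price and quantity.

p* = 75, q* = 305

Set qd = qs: 530 - 3p = -107.5 + 5.5p.
637.5 = 8.5p, so p* = 75.
q* = 530 − 3(75) = 305.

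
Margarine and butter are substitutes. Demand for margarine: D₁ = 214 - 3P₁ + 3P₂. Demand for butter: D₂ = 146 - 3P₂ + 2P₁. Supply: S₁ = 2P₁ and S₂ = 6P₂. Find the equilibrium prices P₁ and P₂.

Market 1: 214 - 3P₁ + 3P₂ = 2P₁ → 5P₁ - 3P₂ = 214.
Market 2: 9P₂ - 2P₁ = 146.
Eliminating P₂: 9×(1) + 3×(2) gives 39P₁ = 2364, so P₁ = 788/13.
Back-substitute into (2): P₂ = (146 + 2×788/13) / 9 = 386/13.

P₁ = 788/13, P₂ = 386/13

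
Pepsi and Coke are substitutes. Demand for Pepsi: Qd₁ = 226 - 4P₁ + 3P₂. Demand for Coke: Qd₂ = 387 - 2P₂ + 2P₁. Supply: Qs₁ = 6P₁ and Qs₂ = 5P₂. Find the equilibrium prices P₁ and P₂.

P₁ = 42.859375, P₂ = 67.53125

Market 1: 226 - 4P₁ + 3P₂ = 6P₁ → 10P₁ - 3P₂ = 226.
Market 2: 7P₂ - 2P₁ = 387.
Eliminating P₂: 7×(1) + 3×(2) gives 64P₁ = 2743, so P₁ = 42.859375.
Back-substitute into (2): P₂ = (387 + 2×42.859375) / 7 = 67.53125.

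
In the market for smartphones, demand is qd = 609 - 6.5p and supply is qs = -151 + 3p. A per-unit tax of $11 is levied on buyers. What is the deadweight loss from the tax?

Pre-tax equilibrium: p* = 80, q* = 89.
Tax on buyers shifts demand to qd = 609 − 6.5(p + 11) = 537.5 - 6.5p.
537.5 - 6.5p = -151 + 3p gives seller price ps = 1377/19; buyers pay pb = 1377/19 + 11 = 1586/19.
New quantity: q = 609 − 6.5(1586/19) = 1262/19.
DWL = ½ × 11 × (89 − 1262/19) = 4719/38.

Deadweight loss = 4719/38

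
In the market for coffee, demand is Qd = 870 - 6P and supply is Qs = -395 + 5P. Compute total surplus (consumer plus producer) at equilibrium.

Total surplus = 5940

Equilibrium: 870 - 6P = -395 + 5P gives P* = 115, Q* = 180.
Demand choke price: P = 145; supply starts at P = 79.
CS = ½(145 − 115)(180) = 2700; PS = ½(115 − 79)(180) = 3240.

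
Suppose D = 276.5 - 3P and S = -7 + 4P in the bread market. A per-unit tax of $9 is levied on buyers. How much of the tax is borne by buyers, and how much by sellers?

Pre-tax equilibrium: P* = 40.5, Q* = 155.
Tax on buyers shifts demand to D = 276.5 − 3(P + 9) = 249.5 - 3P.
249.5 - 3P = -7 + 4P gives seller price Ps = 513/14; buyers pay Pb = 513/14 + 9 = 639/14.
New quantity: Q = 276.5 − 3(639/14) = 977/7.
Buyer burden = 639/14 − 40.5 = 36/7; seller burden = 40.5 − 513/14 = 27/7.

Buyers bear 36/7, sellers bear 27/7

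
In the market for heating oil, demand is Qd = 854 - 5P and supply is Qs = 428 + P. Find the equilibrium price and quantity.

Set Qd = Qs: 854 - 5P = 428 + P.
426 = 6P, so P* = 71.
Q* = 854 − 5(71) = 499.

P* = 71, Q* = 499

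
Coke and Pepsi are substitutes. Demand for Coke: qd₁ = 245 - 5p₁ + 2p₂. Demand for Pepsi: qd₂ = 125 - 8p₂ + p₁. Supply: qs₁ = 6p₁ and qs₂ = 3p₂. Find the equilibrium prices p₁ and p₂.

Market 1: 245 - 5p₁ + 2p₂ = 6p₁ → 11p₁ - 2p₂ = 245.
Market 2: 11p₂ - p₁ = 125.
Eliminating p₂: 11×(1) + 2×(2) gives 119p₁ = 2945, so p₁ = 2945/119.
Back-substitute into (2): p₂ = (125 + 1×2945/119) / 11 = 1620/119.

p₁ = 2945/119, p₂ = 1620/119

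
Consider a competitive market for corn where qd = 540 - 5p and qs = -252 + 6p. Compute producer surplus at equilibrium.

Producer surplus = 2700

Equilibrium: 540 - 5p = -252 + 6p gives p* = 72, q* = 180.
Supply starts at p = 42 (where qs = 0).
PS = ½(72 − 42)(180) = 2700.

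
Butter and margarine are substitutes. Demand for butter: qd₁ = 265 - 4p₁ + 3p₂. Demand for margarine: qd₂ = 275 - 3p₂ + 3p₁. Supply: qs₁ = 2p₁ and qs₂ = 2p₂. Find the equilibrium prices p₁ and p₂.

p₁ = 2150/21, p₂ = 815/7

Market 1: 265 - 4p₁ + 3p₂ = 2p₁ → 6p₁ - 3p₂ = 265.
Market 2: 5p₂ - 3p₁ = 275.
Eliminating p₂: 5×(1) + 3×(2) gives 21p₁ = 2150, so p₁ = 2150/21.
Back-substitute into (2): p₂ = (275 + 3×2150/21) / 5 = 815/7.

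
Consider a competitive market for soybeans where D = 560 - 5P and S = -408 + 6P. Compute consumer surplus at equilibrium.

Equilibrium: 560 - 5P = -408 + 6P gives P* = 88, Q* = 120.
Demand choke price (D = 0): P = 112.
CS = ½(112 − 88)(120) = 1440.

Consumer surplus = 1440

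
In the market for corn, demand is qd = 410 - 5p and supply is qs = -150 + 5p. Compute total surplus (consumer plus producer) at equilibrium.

Equilibrium: 410 - 5p = -150 + 5p gives p* = 56, q* = 130.
Demand choke price: p = 82; supply starts at p = 30.
CS = ½(82 − 56)(130) = 1690; PS = ½(56 − 30)(130) = 1690.

Total surplus = 3380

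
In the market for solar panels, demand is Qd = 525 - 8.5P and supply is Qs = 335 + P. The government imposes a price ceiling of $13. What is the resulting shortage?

Shortage = 66.5

Equilibrium price would be P* = 20, so the ceiling at 13 binds.
At P = 13: Qd = 525 − 8.5(13) = 414.5, Qs = 335 + 1(13) = 348.
Shortage = 414.5 − 348 = 66.5.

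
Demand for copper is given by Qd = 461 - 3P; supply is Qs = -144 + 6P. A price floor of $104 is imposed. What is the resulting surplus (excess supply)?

Surplus = 331

Equilibrium price would be P* = 605/9, so the floor at 104 binds.
At P = 104: Qd = 149, Qs = 480.
Surplus = 480 − 149 = 331.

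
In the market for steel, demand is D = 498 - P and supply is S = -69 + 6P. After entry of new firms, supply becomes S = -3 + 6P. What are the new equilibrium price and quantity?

P' = 501/7, Q' = 2985/7

Original equilibrium: P* = 81, Q* = 417.
New equilibrium: 498 - P = -3 + 6P, so 501 = 7P and P' = 501/7; Q' = 498 − 1(501/7) = 2985/7.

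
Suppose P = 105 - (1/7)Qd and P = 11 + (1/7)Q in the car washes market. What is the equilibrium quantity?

Q* = 329

Set the two price expressions equal: 105 - (1/7)Q = 11 + (1/7)Q.
94 = (2/7)Q, so Q* = 329.
P* = 105 − (1/7)(329) = 58.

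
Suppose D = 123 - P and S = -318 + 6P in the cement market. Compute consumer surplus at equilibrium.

Consumer surplus = 1800

Equilibrium: 123 - P = -318 + 6P gives P* = 63, Q* = 60.
Demand choke price (D = 0): P = 123.
CS = ½(123 − 63)(60) = 1800.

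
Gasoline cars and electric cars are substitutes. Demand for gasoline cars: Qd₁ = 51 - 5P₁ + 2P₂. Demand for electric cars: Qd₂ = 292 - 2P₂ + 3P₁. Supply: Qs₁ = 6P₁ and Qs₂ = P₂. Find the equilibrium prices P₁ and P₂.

Market 1: 51 - 5P₁ + 2P₂ = 6P₁ → 11P₁ - 2P₂ = 51.
Market 2: 3P₂ - 3P₁ = 292.
Eliminating P₂: 3×(1) + 2×(2) gives 27P₁ = 737, so P₁ = 737/27.
Back-substitute into (2): P₂ = (292 + 3×737/27) / 3 = 3365/27.

P₁ = 737/27, P₂ = 3365/27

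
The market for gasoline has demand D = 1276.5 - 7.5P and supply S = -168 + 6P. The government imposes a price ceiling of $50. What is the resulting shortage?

Shortage = 769.5

Equilibrium price would be P* = 107, so the ceiling at 50 binds.
At P = 50: D = 1276.5 − 7.5(50) = 901.5, S = -168 + 6(50) = 132.
Shortage = 901.5 − 132 = 769.5.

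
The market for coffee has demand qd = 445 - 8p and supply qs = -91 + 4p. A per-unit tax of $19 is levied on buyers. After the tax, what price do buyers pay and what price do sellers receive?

Pre-tax equilibrium: p* = 134/3, q* = 263/3.
Tax on buyers shifts demand to qd = 445 − 8(p + 19) = 293 - 8p.
293 - 8p = -91 + 4p gives seller price ps = 32; buyers pay pb = 32 + 19 = 51.
New quantity: q = 445 − 8(51) = 37.

Buyers pay $51, sellers receive $32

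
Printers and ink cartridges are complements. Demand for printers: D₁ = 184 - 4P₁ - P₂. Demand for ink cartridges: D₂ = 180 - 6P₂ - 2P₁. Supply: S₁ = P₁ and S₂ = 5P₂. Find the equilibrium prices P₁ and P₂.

P₁ = 1844/53, P₂ = 532/53

Market 1: 184 - 4P₁ - P₂ = P₁ → 5P₁ + P₂ = 184.
Market 2: 11P₂ + 2P₁ = 180.
Eliminating P₂: 11×(1) − 1×(2) gives 53P₁ = 1844, so P₁ = 1844/53.
Back-substitute into (2): P₂ = (180 − 2×1844/53) / 11 = 532/53.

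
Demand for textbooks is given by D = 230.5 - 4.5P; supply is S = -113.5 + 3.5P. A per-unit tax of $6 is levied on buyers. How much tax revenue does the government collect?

Pre-tax equilibrium: P* = 43, Q* = 37.
Tax on buyers shifts demand to D = 230.5 − 4.5(P + 6) = 203.5 - 4.5P.
203.5 - 4.5P = -113.5 + 3.5P gives seller price Ps = 39.625; buyers pay Pb = 39.625 + 6 = 45.625.
New quantity: Q = 230.5 − 4.5(45.625) = 25.1875.
Revenue = 6 × 25.1875 = 151.125.

Tax revenue = 151.125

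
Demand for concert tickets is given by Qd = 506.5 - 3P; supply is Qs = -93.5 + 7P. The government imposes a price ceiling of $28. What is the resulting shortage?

Shortage = 320

Equilibrium price would be P* = 60, so the ceiling at 28 binds.
At P = 28: Qd = 506.5 − 3(28) = 422.5, Qs = -93.5 + 7(28) = 102.5.
Shortage = 422.5 − 102.5 = 320.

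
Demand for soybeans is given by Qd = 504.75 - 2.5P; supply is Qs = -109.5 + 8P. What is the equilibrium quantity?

Set Qd = Qs: 504.75 - 2.5P = -109.5 + 8P.
614.25 = 10.5P, so P* = 58.5.
Q* = 504.75 − 2.5(58.5) = 358.5.

Q* = 358.5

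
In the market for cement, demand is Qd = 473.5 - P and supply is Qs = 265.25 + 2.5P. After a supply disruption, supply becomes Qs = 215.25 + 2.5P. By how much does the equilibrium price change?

ΔP = 100/7

Original equilibrium: P* = 59.5, Q* = 414.
New equilibrium: 473.5 - P = 215.25 + 2.5P, so 258.25 = 3.5P and P' = 1033/14; Q' = 473.5 − 1(1033/14) = 2798/7.
Change in price: 1033/14 − 59.5 = 100/7.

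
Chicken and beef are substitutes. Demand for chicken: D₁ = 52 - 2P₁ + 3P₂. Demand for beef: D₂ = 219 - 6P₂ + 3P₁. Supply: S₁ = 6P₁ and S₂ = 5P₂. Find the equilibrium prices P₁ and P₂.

P₁ = 1229/79, P₂ = 1908/79

Market 1: 52 - 2P₁ + 3P₂ = 6P₁ → 8P₁ - 3P₂ = 52.
Market 2: 11P₂ - 3P₁ = 219.
Eliminating P₂: 11×(1) + 3×(2) gives 79P₁ = 1229, so P₁ = 1229/79.
Back-substitute into (2): P₂ = (219 + 3×1229/79) / 11 = 1908/79.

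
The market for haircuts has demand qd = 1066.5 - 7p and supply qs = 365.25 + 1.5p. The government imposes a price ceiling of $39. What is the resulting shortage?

Shortage = 369.75

Equilibrium price would be p* = 82.5, so the ceiling at 39 binds.
At p = 39: qd = 1066.5 − 7(39) = 793.5, qs = 365.25 + 1.5(39) = 423.75.
Shortage = 793.5 − 423.75 = 369.75.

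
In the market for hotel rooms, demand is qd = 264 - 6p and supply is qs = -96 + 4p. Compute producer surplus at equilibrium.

Equilibrium: 264 - 6p = -96 + 4p gives p* = 36, q* = 48.
Supply starts at p = 24 (where qs = 0).
PS = ½(36 − 24)(48) = 288.

Producer surplus = 288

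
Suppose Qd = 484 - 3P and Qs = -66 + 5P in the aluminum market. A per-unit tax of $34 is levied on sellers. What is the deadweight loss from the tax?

Pre-tax equilibrium: P* = 68.75, Q* = 277.75.
Tax on sellers shifts supply to Qs = -66 + 5(P − 34) = -236 + 5P.
484 - 3P = -236 + 5P gives buyer price Pb = 90; sellers receive Ps = 90 − 34 = 56.
New quantity: Q = 484 − 3(90) = 214.
DWL = ½ × 34 × (277.75 − 214) = 1083.75.

Deadweight loss = 1083.75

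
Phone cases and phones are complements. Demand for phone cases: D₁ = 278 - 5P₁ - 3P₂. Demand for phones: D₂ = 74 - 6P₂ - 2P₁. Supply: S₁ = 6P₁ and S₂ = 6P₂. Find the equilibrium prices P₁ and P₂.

P₁ = 173/7, P₂ = 43/21

Market 1: 278 - 5P₁ - 3P₂ = 6P₁ → 11P₁ + 3P₂ = 278.
Market 2: 12P₂ + 2P₁ = 74.
Eliminating P₂: 12×(1) − 3×(2) gives 126P₁ = 3114, so P₁ = 173/7.
Back-substitute into (2): P₂ = (74 − 2×173/7) / 12 = 43/21.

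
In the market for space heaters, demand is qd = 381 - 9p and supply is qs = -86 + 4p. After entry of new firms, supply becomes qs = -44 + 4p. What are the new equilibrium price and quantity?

p' = 425/13, q' = 1128/13

Original equilibrium: p* = 467/13, q* = 750/13.
New equilibrium: 381 - 9p = -44 + 4p, so 425 = 13p and p' = 425/13; q' = 381 − 9(425/13) = 1128/13.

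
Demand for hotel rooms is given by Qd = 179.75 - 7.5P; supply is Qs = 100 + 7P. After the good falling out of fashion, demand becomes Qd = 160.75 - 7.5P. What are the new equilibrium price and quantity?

P' = 243/58, Q' = 7501/58

Original equilibrium: P* = 5.5, Q* = 138.5.
New equilibrium: 160.75 - 7.5P = 100 + 7P, so 60.75 = 14.5P and P' = 243/58; Q' = 160.75 − 7.5(243/58) = 7501/58.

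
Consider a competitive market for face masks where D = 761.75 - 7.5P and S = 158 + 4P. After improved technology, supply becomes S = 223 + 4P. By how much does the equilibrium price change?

ΔP = -130/23

Original equilibrium: P* = 52.5, Q* = 368.
New equilibrium: 761.75 - 7.5P = 223 + 4P, so 538.75 = 11.5P and P' = 2155/46; Q' = 761.75 − 7.5(2155/46) = 9439/23.
Change in price: 2155/46 − 52.5 = -130/23.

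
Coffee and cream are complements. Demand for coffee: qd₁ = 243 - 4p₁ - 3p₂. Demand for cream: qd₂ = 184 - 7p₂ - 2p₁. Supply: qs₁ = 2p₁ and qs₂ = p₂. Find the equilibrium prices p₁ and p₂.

p₁ = 232/7, p₂ = 103/7

Market 1: 243 - 4p₁ - 3p₂ = 2p₁ → 6p₁ + 3p₂ = 243.
Market 2: 8p₂ + 2p₁ = 184.
Eliminating p₂: 8×(1) − 3×(2) gives 42p₁ = 1392, so p₁ = 232/7.
Back-substitute into (2): p₂ = (184 − 2×232/7) / 8 = 103/7.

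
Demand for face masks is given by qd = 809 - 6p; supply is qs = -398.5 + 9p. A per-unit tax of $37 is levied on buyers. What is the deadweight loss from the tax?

Deadweight loss = 2464.2

Pre-tax equilibrium: p* = 80.5, q* = 326.
Tax on buyers shifts demand to qd = 809 − 6(p + 37) = 587 - 6p.
587 - 6p = -398.5 + 9p gives seller price ps = 65.7; buyers pay pb = 65.7 + 37 = 102.7.
New quantity: q = 809 − 6(102.7) = 192.8.
DWL = ½ × 37 × (326 − 192.8) = 2464.2.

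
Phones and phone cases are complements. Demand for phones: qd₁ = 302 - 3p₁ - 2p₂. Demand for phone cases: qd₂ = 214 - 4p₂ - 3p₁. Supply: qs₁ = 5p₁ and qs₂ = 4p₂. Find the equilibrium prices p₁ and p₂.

p₁ = 994/29, p₂ = 403/29

Market 1: 302 - 3p₁ - 2p₂ = 5p₁ → 8p₁ + 2p₂ = 302.
Market 2: 8p₂ + 3p₁ = 214.
Eliminating p₂: 8×(1) − 2×(2) gives 58p₁ = 1988, so p₁ = 994/29.
Back-substitute into (2): p₂ = (214 − 3×994/29) / 8 = 403/29.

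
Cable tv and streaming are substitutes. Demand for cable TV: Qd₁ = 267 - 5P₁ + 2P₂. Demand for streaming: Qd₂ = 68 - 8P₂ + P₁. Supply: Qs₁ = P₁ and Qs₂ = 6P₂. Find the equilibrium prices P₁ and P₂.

P₁ = 1937/41, P₂ = 675/82

Market 1: 267 - 5P₁ + 2P₂ = P₁ → 6P₁ - 2P₂ = 267.
Market 2: 14P₂ - P₁ = 68.
Eliminating P₂: 14×(1) + 2×(2) gives 82P₁ = 3874, so P₁ = 1937/41.
Back-substitute into (2): P₂ = (68 + 1×1937/41) / 14 = 675/82.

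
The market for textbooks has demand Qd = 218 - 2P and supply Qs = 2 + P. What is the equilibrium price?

Set Qd = Qs: 218 - 2P = 2 + P.
216 = 3P, so P* = 72.
Q* = 218 − 2(72) = 74.

P* = 72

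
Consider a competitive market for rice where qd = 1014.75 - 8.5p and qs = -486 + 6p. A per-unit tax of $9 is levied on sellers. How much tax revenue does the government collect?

Tax revenue = 26973/29

Pre-tax equilibrium: p* = 103.5, q* = 135.
Tax on sellers shifts supply to qs = -486 + 6(p − 9) = -540 + 6p.
1014.75 - 8.5p = -540 + 6p gives buyer price pb = 6219/58; sellers receive ps = 6219/58 − 9 = 5697/58.
New quantity: q = 1014.75 − 8.5(6219/58) = 2997/29.
Revenue = 9 × 2997/29 = 26973/29.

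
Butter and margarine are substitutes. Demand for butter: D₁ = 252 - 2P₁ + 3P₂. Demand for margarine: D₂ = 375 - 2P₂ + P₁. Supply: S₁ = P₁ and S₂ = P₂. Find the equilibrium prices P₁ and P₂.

P₁ = 313.5, P₂ = 229.5

Market 1: 252 - 2P₁ + 3P₂ = P₁ → 3P₁ - 3P₂ = 252.
Market 2: 3P₂ - P₁ = 375.
Eliminating P₂: 3×(1) + 3×(2) gives 6P₁ = 1881, so P₁ = 313.5.
Back-substitute into (2): P₂ = (375 + 1×313.5) / 3 = 229.5.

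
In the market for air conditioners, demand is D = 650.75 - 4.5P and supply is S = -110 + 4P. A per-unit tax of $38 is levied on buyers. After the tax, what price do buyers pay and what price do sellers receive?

Pre-tax equilibrium: P* = 89.5, Q* = 248.
Tax on buyers shifts demand to D = 650.75 − 4.5(P + 38) = 479.75 - 4.5P.
479.75 - 4.5P = -110 + 4P gives seller price Ps = 2359/34; buyers pay Pb = 2359/34 + 38 = 3651/34.
New quantity: Q = 650.75 − 4.5(3651/34) = 2848/17.

Buyers pay 3651/34, sellers receive 2359/34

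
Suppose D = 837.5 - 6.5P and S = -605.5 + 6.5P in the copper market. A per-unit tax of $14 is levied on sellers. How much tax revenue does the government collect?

Pre-tax equilibrium: P* = 111, Q* = 116.
Tax on sellers shifts supply to S = -605.5 + 6.5(P − 14) = -696.5 + 6.5P.
837.5 - 6.5P = -696.5 + 6.5P gives buyer price Pb = 118; sellers receive Ps = 118 − 14 = 104.
New quantity: Q = 837.5 − 6.5(118) = 70.5.
Revenue = 14 × 70.5 = 987.

Tax revenue = 987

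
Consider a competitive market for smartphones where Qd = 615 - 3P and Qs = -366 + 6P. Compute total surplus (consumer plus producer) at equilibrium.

Equilibrium: 615 - 3P = -366 + 6P gives P* = 109, Q* = 288.
Demand choke price: P = 205; supply starts at P = 61.
CS = ½(205 − 109)(288) = 13824; PS = ½(109 − 61)(288) = 6912.

Total surplus = 20736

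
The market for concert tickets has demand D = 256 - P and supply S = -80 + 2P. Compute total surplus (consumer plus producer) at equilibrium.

Total surplus = 15552

Equilibrium: 256 - P = -80 + 2P gives P* = 112, Q* = 144.
Demand choke price: P = 256; supply starts at P = 40.
CS = ½(256 − 112)(144) = 10368; PS = ½(112 − 40)(144) = 5184.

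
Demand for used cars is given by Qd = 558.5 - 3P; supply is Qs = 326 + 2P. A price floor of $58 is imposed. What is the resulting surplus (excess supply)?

Surplus = 57.5

Equilibrium price would be P* = 46.5, so the floor at 58 binds.
At P = 58: Qd = 384.5, Qs = 442.
Surplus = 442 − 384.5 = 57.5.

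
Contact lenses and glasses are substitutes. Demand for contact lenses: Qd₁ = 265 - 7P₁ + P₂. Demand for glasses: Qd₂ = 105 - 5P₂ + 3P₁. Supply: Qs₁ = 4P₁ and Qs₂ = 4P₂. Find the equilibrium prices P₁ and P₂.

P₁ = 25.9375, P₂ = 20.3125

Market 1: 265 - 7P₁ + P₂ = 4P₁ → 11P₁ - P₂ = 265.
Market 2: 9P₂ - 3P₁ = 105.
Eliminating P₂: 9×(1) + 1×(2) gives 96P₁ = 2490, so P₁ = 25.9375.
Back-substitute into (2): P₂ = (105 + 3×25.9375) / 9 = 20.3125.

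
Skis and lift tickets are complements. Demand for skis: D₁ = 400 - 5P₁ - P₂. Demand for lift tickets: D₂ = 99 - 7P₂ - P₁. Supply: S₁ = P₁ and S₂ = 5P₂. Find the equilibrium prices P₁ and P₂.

P₁ = 4701/71, P₂ = 194/71

Market 1: 400 - 5P₁ - P₂ = P₁ → 6P₁ + P₂ = 400.
Market 2: 12P₂ + P₁ = 99.
Eliminating P₂: 12×(1) − 1×(2) gives 71P₁ = 4701, so P₁ = 4701/71.
Back-substitute into (2): P₂ = (99 − 1×4701/71) / 12 = 194/71.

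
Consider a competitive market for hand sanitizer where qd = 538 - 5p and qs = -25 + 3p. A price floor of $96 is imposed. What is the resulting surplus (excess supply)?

Equilibrium price would be p* = 70.375, so the floor at 96 binds.
At p = 96: qd = 58, qs = 263.
Surplus = 263 − 58 = 205.

Surplus = 205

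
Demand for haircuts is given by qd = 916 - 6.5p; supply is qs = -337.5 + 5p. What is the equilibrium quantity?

q* = 207.5

Set qd = qs: 916 - 6.5p = -337.5 + 5p.
1253.5 = 11.5p, so p* = 109.
q* = 916 − 6.5(109) = 207.5.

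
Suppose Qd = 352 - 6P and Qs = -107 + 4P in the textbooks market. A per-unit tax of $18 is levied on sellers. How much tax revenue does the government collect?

Tax revenue = 601.2

Pre-tax equilibrium: P* = 45.9, Q* = 76.6.
Tax on sellers shifts supply to Qs = -107 + 4(P − 18) = -179 + 4P.
352 - 6P = -179 + 4P gives buyer price Pb = 53.1; sellers receive Ps = 53.1 − 18 = 35.1.
New quantity: Q = 352 − 6(53.1) = 33.4.
Revenue = 18 × 33.4 = 601.2.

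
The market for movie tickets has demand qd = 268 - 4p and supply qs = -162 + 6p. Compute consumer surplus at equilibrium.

Equilibrium: 268 - 4p = -162 + 6p gives p* = 43, q* = 96.
Demand choke price (qd = 0): p = 67.
CS = ½(67 − 43)(96) = 1152.

Consumer surplus = 1152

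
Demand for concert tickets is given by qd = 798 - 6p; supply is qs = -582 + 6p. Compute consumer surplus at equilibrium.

Consumer surplus = 972

Equilibrium: 798 - 6p = -582 + 6p gives p* = 115, q* = 108.
Demand choke price (qd = 0): p = 133.
CS = ½(133 − 115)(108) = 972.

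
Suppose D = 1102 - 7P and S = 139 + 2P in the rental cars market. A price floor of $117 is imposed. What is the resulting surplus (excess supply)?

Equilibrium price would be P* = 107, so the floor at 117 binds.
At P = 117: D = 283, S = 373.
Surplus = 373 − 283 = 90.

Surplus = 90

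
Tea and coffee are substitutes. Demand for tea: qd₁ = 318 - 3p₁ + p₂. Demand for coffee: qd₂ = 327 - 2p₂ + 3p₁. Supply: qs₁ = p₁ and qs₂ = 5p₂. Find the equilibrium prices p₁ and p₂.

Market 1: 318 - 3p₁ + p₂ = p₁ → 4p₁ - p₂ = 318.
Market 2: 7p₂ - 3p₁ = 327.
Eliminating p₂: 7×(1) + 1×(2) gives 25p₁ = 2553, so p₁ = 102.12.
Back-substitute into (2): p₂ = (327 + 3×102.12) / 7 = 90.48.

p₁ = 102.12, p₂ = 90.48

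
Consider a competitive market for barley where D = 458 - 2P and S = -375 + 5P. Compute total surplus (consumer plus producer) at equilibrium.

Equilibrium: 458 - 2P = -375 + 5P gives P* = 119, Q* = 220.
Demand choke price: P = 229; supply starts at P = 75.
CS = ½(229 − 119)(220) = 12100; PS = ½(119 − 75)(220) = 4840.

Total surplus = 16940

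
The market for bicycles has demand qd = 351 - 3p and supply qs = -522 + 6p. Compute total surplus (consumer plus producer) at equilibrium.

Equilibrium: 351 - 3p = -522 + 6p gives p* = 97, q* = 60.
Demand choke price: p = 117; supply starts at p = 87.
CS = ½(117 − 97)(60) = 600; PS = ½(97 − 87)(60) = 300.

Total surplus = 900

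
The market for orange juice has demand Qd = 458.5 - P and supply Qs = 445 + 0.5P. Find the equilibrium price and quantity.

P* = 9, Q* = 449.5

Set Qd = Qs: 458.5 - P = 445 + 0.5P.
13.5 = 1.5P, so P* = 9.
Q* = 458.5 − 1(9) = 449.5.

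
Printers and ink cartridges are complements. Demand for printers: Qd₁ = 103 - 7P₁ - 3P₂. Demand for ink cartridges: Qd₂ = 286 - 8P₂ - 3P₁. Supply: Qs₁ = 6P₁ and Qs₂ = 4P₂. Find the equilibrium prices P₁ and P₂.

Market 1: 103 - 7P₁ - 3P₂ = 6P₁ → 13P₁ + 3P₂ = 103.
Market 2: 12P₂ + 3P₁ = 286.
Eliminating P₂: 12×(1) − 3×(2) gives 147P₁ = 378, so P₁ = 18/7.
Back-substitute into (2): P₂ = (286 − 3×18/7) / 12 = 487/21.

P₁ = 18/7, P₂ = 487/21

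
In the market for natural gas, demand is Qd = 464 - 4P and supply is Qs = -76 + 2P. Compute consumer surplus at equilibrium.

Equilibrium: 464 - 4P = -76 + 2P gives P* = 90, Q* = 104.
Demand choke price (Qd = 0): P = 116.
CS = ½(116 − 90)(104) = 1352.

Consumer surplus = 1352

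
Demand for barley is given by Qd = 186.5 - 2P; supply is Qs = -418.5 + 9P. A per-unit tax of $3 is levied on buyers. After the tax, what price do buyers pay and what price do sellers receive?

Buyers pay 632/11, sellers receive 599/11

Pre-tax equilibrium: P* = 55, Q* = 76.5.
Tax on buyers shifts demand to Qd = 186.5 − 2(P + 3) = 180.5 - 2P.
180.5 - 2P = -418.5 + 9P gives seller price Ps = 599/11; buyers pay Pb = 599/11 + 3 = 632/11.
New quantity: Q = 186.5 − 2(632/11) = 1575/22.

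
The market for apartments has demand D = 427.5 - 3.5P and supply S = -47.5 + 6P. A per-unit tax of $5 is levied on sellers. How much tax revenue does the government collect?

Pre-tax equilibrium: P* = 50, Q* = 252.5.
Tax on sellers shifts supply to S = -47.5 + 6(P − 5) = -77.5 + 6P.
427.5 - 3.5P = -77.5 + 6P gives buyer price Pb = 1010/19; sellers receive Ps = 1010/19 − 5 = 915/19.
New quantity: Q = 427.5 − 3.5(1010/19) = 9175/38.
Revenue = 5 × 9175/38 = 45875/38.

Tax revenue = 45875/38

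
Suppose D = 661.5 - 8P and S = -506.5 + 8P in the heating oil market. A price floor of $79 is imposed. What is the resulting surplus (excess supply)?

Equilibrium price would be P* = 73, so the floor at 79 binds.
At P = 79: D = 29.5, S = 125.5.
Surplus = 125.5 − 29.5 = 96.

Surplus = 96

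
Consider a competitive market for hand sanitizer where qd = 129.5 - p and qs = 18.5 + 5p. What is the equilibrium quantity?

q* = 111

Set qd = qs: 129.5 - p = 18.5 + 5p.
111 = 6p, so p* = 18.5.
q* = 129.5 − 1(18.5) = 111.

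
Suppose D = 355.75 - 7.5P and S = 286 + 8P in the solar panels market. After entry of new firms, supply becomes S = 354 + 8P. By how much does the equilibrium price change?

Original equilibrium: P* = 4.5, Q* = 322.
New equilibrium: 355.75 - 7.5P = 354 + 8P, so 1.75 = 15.5P and P' = 7/62; Q' = 355.75 − 7.5(7/62) = 11002/31.
Change in price: 7/62 − 4.5 = -136/31.

ΔP = -136/31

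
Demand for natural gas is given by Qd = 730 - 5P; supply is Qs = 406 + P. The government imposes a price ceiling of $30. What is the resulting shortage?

Equilibrium price would be P* = 54, so the ceiling at 30 binds.
At P = 30: Qd = 730 − 5(30) = 580, Qs = 406 + 1(30) = 436.
Shortage = 580 − 436 = 144.

Shortage = 144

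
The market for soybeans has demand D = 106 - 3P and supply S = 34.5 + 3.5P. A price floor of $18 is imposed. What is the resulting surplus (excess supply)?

Surplus = 45.5

Equilibrium price would be P* = 11, so the floor at 18 binds.
At P = 18: D = 52, S = 97.5.
Surplus = 97.5 − 52 = 45.5.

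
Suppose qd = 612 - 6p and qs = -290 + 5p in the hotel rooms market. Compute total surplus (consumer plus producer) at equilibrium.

Equilibrium: 612 - 6p = -290 + 5p gives p* = 82, q* = 120.
Demand choke price: p = 102; supply starts at p = 58.
CS = ½(102 − 82)(120) = 1200; PS = ½(82 − 58)(120) = 1440.

Total surplus = 2640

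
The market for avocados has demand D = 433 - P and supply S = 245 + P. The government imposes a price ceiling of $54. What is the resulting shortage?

Equilibrium price would be P* = 94, so the ceiling at 54 binds.
At P = 54: D = 433 − 1(54) = 379, S = 245 + 1(54) = 299.
Shortage = 379 − 299 = 80.

Shortage = 80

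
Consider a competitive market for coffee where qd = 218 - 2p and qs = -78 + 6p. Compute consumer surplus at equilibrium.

Equilibrium: 218 - 2p = -78 + 6p gives p* = 37, q* = 144.
Demand choke price (qd = 0): p = 109.
CS = ½(109 − 37)(144) = 5184.

Consumer surplus = 5184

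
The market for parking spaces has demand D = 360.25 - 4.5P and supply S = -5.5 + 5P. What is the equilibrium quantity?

Set D = S: 360.25 - 4.5P = -5.5 + 5P.
365.75 = 9.5P, so P* = 38.5.
Q* = 360.25 − 4.5(38.5) = 187.

Q* = 187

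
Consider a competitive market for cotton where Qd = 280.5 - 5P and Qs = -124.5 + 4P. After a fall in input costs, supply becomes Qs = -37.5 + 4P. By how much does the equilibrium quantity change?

ΔQ = 145/3

Original equilibrium: P* = 45, Q* = 55.5.
New equilibrium: 280.5 - 5P = -37.5 + 4P, so 318 = 9P and P' = 106/3; Q' = 280.5 − 5(106/3) = 623/6.
Change in quantity: 623/6 − 55.5 = 145/3.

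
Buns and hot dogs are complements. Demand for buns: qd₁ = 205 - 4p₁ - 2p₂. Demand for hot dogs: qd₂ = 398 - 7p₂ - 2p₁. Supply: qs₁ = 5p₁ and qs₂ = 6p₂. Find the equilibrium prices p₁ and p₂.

p₁ = 1869/113, p₂ = 3172/113

Market 1: 205 - 4p₁ - 2p₂ = 5p₁ → 9p₁ + 2p₂ = 205.
Market 2: 13p₂ + 2p₁ = 398.
Eliminating p₂: 13×(1) − 2×(2) gives 113p₁ = 1869, so p₁ = 1869/113.
Back-substitute into (2): p₂ = (398 − 2×1869/113) / 13 = 3172/113.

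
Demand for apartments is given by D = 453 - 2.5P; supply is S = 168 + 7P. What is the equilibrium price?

Set D = S: 453 - 2.5P = 168 + 7P.
285 = 9.5P, so P* = 30.
Q* = 453 − 2.5(30) = 378.

P* = 30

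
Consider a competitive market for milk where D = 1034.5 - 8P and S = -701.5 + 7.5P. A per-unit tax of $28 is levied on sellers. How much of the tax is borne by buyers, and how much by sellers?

Pre-tax equilibrium: P* = 112, Q* = 138.5.
Tax on sellers shifts supply to S = -701.5 + 7.5(P − 28) = -911.5 + 7.5P.
1034.5 - 8P = -911.5 + 7.5P gives buyer price Pb = 3892/31; sellers receive Ps = 3892/31 − 28 = 3024/31.
New quantity: Q = 1034.5 − 8(3892/31) = 1867/62.
Buyer burden = 3892/31 − 112 = 420/31; seller burden = 112 − 3024/31 = 448/31.

Buyers bear 420/31, sellers bear 448/31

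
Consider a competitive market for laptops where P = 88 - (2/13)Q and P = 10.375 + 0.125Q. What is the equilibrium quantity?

Q* = 8073/29

Set the two price expressions equal: 88 - (2/13)Q = 10.375 + 0.125Q.
77.625 = (29/104)Q, so Q* = 8073/29.
P* = 88 − (2/13)(8073/29) = 1310/29.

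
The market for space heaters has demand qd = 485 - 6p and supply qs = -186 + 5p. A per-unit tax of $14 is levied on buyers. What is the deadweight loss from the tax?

Pre-tax equilibrium: p* = 61, q* = 119.
Tax on buyers shifts demand to qd = 485 − 6(p + 14) = 401 - 6p.
401 - 6p = -186 + 5p gives seller price ps = 587/11; buyers pay pb = 587/11 + 14 = 741/11.
New quantity: q = 485 − 6(741/11) = 889/11.
DWL = ½ × 14 × (119 − 889/11) = 2940/11.

Deadweight loss = 2940/11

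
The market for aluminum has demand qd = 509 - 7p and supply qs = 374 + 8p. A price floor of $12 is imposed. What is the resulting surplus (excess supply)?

Surplus = 45

Equilibrium price would be p* = 9, so the floor at 12 binds.
At p = 12: qd = 425, qs = 470.
Surplus = 470 − 425 = 45.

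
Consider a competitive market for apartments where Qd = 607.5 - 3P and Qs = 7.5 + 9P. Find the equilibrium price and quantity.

Set Qd = Qs: 607.5 - 3P = 7.5 + 9P.
600 = 12P, so P* = 50.
Q* = 607.5 − 3(50) = 457.5.

P* = 50, Q* = 457.5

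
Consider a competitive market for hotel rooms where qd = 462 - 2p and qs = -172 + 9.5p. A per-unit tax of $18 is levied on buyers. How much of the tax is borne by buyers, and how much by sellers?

Pre-tax equilibrium: p* = 1268/23, q* = 8090/23.
Tax on buyers shifts demand to qd = 462 − 2(p + 18) = 426 - 2p.
426 - 2p = -172 + 9.5p gives seller price ps = 52; buyers pay pb = 52 + 18 = 70.
New quantity: q = 462 − 2(70) = 322.
Buyer burden = 70 − 1268/23 = 342/23; seller burden = 1268/23 − 52 = 72/23.

Buyers bear 342/23, sellers bear 72/23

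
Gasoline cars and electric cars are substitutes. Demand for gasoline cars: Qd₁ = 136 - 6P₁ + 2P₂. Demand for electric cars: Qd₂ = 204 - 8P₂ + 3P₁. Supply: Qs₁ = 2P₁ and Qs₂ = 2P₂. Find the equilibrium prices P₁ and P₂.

P₁ = 884/37, P₂ = 1020/37

Market 1: 136 - 6P₁ + 2P₂ = 2P₁ → 8P₁ - 2P₂ = 136.
Market 2: 10P₂ - 3P₁ = 204.
Eliminating P₂: 10×(1) + 2×(2) gives 74P₁ = 1768, so P₁ = 884/37.
Back-substitute into (2): P₂ = (204 + 3×884/37) / 10 = 1020/37.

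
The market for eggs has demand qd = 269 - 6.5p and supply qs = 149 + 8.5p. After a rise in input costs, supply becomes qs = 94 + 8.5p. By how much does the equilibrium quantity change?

Original equilibrium: p* = 8, q* = 217.
New equilibrium: 269 - 6.5p = 94 + 8.5p, so 175 = 15p and p' = 35/3; q' = 269 − 6.5(35/3) = 1159/6.
Change in quantity: 1159/6 − 217 = -143/6.

Δq = -143/6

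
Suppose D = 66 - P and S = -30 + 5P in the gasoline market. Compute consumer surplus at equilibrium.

Equilibrium: 66 - P = -30 + 5P gives P* = 16, Q* = 50.
Demand choke price (D = 0): P = 66.
CS = ½(66 − 16)(50) = 1250.

Consumer surplus = 1250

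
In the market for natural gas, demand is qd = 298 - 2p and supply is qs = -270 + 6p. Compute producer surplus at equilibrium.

Producer surplus = 2028

Equilibrium: 298 - 2p = -270 + 6p gives p* = 71, q* = 156.
Supply starts at p = 45 (where qs = 0).
PS = ½(71 − 45)(156) = 2028.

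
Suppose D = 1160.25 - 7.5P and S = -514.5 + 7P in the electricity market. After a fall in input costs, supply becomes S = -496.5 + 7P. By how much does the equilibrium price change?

ΔP = -36/29

Original equilibrium: P* = 115.5, Q* = 294.
New equilibrium: 1160.25 - 7.5P = -496.5 + 7P, so 1656.75 = 14.5P and P' = 6627/58; Q' = 1160.25 − 7.5(6627/58) = 8796/29.
Change in price: 6627/58 − 115.5 = -36/29.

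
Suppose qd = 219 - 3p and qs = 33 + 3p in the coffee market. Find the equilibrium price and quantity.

p* = 31, q* = 126

Set qd = qs: 219 - 3p = 33 + 3p.
186 = 6p, so p* = 31.
q* = 219 − 3(31) = 126.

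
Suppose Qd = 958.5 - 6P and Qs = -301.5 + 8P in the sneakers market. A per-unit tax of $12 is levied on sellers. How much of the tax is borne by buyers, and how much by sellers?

Pre-tax equilibrium: P* = 90, Q* = 418.5.
Tax on sellers shifts supply to Qs = -301.5 + 8(P − 12) = -397.5 + 8P.
958.5 - 6P = -397.5 + 8P gives buyer price Pb = 678/7; sellers receive Ps = 678/7 − 12 = 594/7.
New quantity: Q = 958.5 − 6(678/7) = 5283/14.
Buyer burden = 678/7 − 90 = 48/7; seller burden = 90 − 594/7 = 36/7.

Buyers bear 48/7, sellers bear 36/7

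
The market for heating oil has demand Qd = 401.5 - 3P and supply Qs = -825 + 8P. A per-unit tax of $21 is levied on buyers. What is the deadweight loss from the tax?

Pre-tax equilibrium: P* = 111.5, Q* = 67.
Tax on buyers shifts demand to Qd = 401.5 − 3(P + 21) = 338.5 - 3P.
338.5 - 3P = -825 + 8P gives seller price Ps = 2327/22; buyers pay Pb = 2327/22 + 21 = 2789/22.
New quantity: Q = 401.5 − 3(2789/22) = 233/11.
DWL = ½ × 21 × (67 − 233/11) = 5292/11.

Deadweight loss = 5292/11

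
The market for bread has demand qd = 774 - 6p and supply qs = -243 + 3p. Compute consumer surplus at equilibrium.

Consumer surplus = 768

Equilibrium: 774 - 6p = -243 + 3p gives p* = 113, q* = 96.
Demand choke price (qd = 0): p = 129.
CS = ½(129 − 113)(96) = 768.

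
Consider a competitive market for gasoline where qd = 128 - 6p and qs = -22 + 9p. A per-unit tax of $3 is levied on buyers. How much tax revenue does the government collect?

Pre-tax equilibrium: p* = 10, q* = 68.
Tax on buyers shifts demand to qd = 128 − 6(p + 3) = 110 - 6p.
110 - 6p = -22 + 9p gives seller price ps = 8.8; buyers pay pb = 8.8 + 3 = 11.8.
New quantity: q = 128 − 6(11.8) = 57.2.
Revenue = 3 × 57.2 = 171.6.

Tax revenue = 171.6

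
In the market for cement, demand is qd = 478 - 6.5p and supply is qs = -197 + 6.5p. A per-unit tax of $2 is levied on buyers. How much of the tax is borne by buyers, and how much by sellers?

Buyers bear $1, sellers bear $1

Pre-tax equilibrium: p* = 675/13, q* = 140.5.
Tax on buyers shifts demand to qd = 478 − 6.5(p + 2) = 465 - 6.5p.
465 - 6.5p = -197 + 6.5p gives seller price ps = 662/13; buyers pay pb = 662/13 + 2 = 688/13.
New quantity: q = 478 − 6.5(688/13) = 134.
Buyer burden = 688/13 − 675/13 = 1; seller burden = 675/13 − 662/13 = 1.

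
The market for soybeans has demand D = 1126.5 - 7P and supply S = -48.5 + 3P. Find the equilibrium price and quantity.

Set D = S: 1126.5 - 7P = -48.5 + 3P.
1175 = 10P, so P* = 117.5.
Q* = 1126.5 − 7(117.5) = 304.

P* = 117.5, Q* = 304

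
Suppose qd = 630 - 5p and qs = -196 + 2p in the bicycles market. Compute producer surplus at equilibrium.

Equilibrium: 630 - 5p = -196 + 2p gives p* = 118, q* = 40.
Supply starts at p = 98 (where qs = 0).
PS = ½(118 − 98)(40) = 400.

Producer surplus = 400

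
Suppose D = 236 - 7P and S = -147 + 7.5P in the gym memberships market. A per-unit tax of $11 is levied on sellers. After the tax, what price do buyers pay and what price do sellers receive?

Buyers pay 931/29, sellers receive 612/29

Pre-tax equilibrium: P* = 766/29, Q* = 1482/29.
Tax on sellers shifts supply to S = -147 + 7.5(P − 11) = -229.5 + 7.5P.
236 - 7P = -229.5 + 7.5P gives buyer price Pb = 931/29; sellers receive Ps = 931/29 − 11 = 612/29.
New quantity: Q = 236 − 7(931/29) = 327/29.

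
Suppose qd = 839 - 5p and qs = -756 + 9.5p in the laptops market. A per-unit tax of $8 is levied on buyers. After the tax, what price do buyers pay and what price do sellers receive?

Pre-tax equilibrium: p* = 110, q* = 289.
Tax on buyers shifts demand to qd = 839 − 5(p + 8) = 799 - 5p.
799 - 5p = -756 + 9.5p gives seller price ps = 3110/29; buyers pay pb = 3110/29 + 8 = 3342/29.
New quantity: q = 839 − 5(3342/29) = 7621/29.

Buyers pay 3342/29, sellers receive 3110/29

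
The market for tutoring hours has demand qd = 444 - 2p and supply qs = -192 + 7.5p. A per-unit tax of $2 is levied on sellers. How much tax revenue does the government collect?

Tax revenue = 11664/19

Pre-tax equilibrium: p* = 1272/19, q* = 5892/19.
Tax on sellers shifts supply to qs = -192 + 7.5(p − 2) = -207 + 7.5p.
444 - 2p = -207 + 7.5p gives buyer price pb = 1302/19; sellers receive ps = 1302/19 − 2 = 1264/19.
New quantity: q = 444 − 2(1302/19) = 5832/19.
Revenue = 2 × 5832/19 = 11664/19.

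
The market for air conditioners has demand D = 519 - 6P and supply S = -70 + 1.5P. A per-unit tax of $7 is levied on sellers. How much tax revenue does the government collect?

Pre-tax equilibrium: P* = 1178/15, Q* = 47.8.
Tax on sellers shifts supply to S = -70 + 1.5(P − 7) = -80.5 + 1.5P.
519 - 6P = -80.5 + 1.5P gives buyer price Pb = 1199/15; sellers receive Ps = 1199/15 − 7 = 1094/15.
New quantity: Q = 519 − 6(1199/15) = 39.4.
Revenue = 7 × 39.4 = 275.8.

Tax revenue = 275.8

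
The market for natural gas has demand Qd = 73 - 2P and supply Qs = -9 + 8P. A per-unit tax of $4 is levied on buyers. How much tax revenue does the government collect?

Pre-tax equilibrium: P* = 8.2, Q* = 56.6.
Tax on buyers shifts demand to Qd = 73 − 2(P + 4) = 65 - 2P.
65 - 2P = -9 + 8P gives seller price Ps = 7.4; buyers pay Pb = 7.4 + 4 = 11.4.
New quantity: Q = 73 − 2(11.4) = 50.2.
Revenue = 4 × 50.2 = 200.8.

Tax revenue = 200.8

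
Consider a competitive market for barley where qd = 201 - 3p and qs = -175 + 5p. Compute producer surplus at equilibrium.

Producer surplus = 360

Equilibrium: 201 - 3p = -175 + 5p gives p* = 47, q* = 60.
Supply starts at p = 35 (where qs = 0).
PS = ½(47 − 35)(60) = 360.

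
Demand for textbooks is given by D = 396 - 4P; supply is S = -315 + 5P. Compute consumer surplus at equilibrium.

Consumer surplus = 800

Equilibrium: 396 - 4P = -315 + 5P gives P* = 79, Q* = 80.
Demand choke price (D = 0): P = 99.
CS = ½(99 − 79)(80) = 800.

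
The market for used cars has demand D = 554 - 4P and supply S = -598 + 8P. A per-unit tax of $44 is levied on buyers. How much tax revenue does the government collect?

Tax revenue = 6952/3

Pre-tax equilibrium: P* = 96, Q* = 170.
Tax on buyers shifts demand to D = 554 − 4(P + 44) = 378 - 4P.
378 - 4P = -598 + 8P gives seller price Ps = 244/3; buyers pay Pb = 244/3 + 44 = 376/3.
New quantity: Q = 554 − 4(376/3) = 158/3.
Revenue = 44 × 158/3 = 6952/3.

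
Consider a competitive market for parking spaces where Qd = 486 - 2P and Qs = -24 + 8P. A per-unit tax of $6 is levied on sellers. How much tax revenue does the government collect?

Tax revenue = 2246.4

Pre-tax equilibrium: P* = 51, Q* = 384.
Tax on sellers shifts supply to Qs = -24 + 8(P − 6) = -72 + 8P.
486 - 2P = -72 + 8P gives buyer price Pb = 55.8; sellers receive Ps = 55.8 − 6 = 49.8.
New quantity: Q = 486 − 2(55.8) = 374.4.
Revenue = 6 × 374.4 = 2246.4.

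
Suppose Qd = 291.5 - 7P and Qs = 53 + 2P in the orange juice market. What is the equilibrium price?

Set Qd = Qs: 291.5 - 7P = 53 + 2P.
238.5 = 9P, so P* = 26.5.
Q* = 291.5 − 7(26.5) = 106.

P* = 26.5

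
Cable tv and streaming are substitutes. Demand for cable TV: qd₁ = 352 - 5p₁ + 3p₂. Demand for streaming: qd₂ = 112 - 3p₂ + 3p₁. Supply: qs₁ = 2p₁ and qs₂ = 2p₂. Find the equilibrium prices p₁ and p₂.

Market 1: 352 - 5p₁ + 3p₂ = 2p₁ → 7p₁ - 3p₂ = 352.
Market 2: 5p₂ - 3p₁ = 112.
Eliminating p₂: 5×(1) + 3×(2) gives 26p₁ = 2096, so p₁ = 1048/13.
Back-substitute into (2): p₂ = (112 + 3×1048/13) / 5 = 920/13.

p₁ = 1048/13, p₂ = 920/13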